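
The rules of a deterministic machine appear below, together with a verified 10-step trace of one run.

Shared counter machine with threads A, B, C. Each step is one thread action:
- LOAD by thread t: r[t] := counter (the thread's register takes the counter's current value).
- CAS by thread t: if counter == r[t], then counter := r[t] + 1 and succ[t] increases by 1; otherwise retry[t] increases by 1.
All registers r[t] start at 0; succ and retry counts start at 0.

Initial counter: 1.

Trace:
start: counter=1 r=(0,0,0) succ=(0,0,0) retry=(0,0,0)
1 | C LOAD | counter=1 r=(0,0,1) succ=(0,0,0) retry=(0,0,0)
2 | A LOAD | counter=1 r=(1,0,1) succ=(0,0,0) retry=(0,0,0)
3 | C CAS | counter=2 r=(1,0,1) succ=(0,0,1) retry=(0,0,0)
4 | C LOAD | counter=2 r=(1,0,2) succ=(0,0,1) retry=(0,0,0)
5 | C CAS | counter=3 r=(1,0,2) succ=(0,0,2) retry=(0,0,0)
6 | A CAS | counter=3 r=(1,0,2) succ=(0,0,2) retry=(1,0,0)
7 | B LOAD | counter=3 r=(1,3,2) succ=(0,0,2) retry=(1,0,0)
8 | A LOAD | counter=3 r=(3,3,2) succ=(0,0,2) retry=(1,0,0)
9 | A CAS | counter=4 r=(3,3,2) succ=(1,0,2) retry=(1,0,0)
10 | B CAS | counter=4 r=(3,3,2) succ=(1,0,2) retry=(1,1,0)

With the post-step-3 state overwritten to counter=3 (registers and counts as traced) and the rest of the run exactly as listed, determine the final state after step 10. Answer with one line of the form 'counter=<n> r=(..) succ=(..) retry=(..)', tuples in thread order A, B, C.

counter=5 r=(4,4,3) succ=(1,0,2) retry=(1,1,0)

state after step 3 := counter=3 r=(1,0,1) succ=(0,0,1) retry=(0,0,0)
4 | C LOAD | counter=3 r=(1,0,3) succ=(0,0,1) retry=(0,0,0)
5 | C CAS | counter=4 r=(1,0,3) succ=(0,0,2) retry=(0,0,0)
6 | A CAS | counter=4 r=(1,0,3) succ=(0,0,2) retry=(1,0,0)
7 | B LOAD | counter=4 r=(1,4,3) succ=(0,0,2) retry=(1,0,0)
8 | A LOAD | counter=4 r=(4,4,3) succ=(0,0,2) retry=(1,0,0)
9 | A CAS | counter=5 r=(4,4,3) succ=(1,0,2) retry=(1,0,0)
10 | B CAS | counter=5 r=(4,4,3) succ=(1,0,2) retry=(1,1,0)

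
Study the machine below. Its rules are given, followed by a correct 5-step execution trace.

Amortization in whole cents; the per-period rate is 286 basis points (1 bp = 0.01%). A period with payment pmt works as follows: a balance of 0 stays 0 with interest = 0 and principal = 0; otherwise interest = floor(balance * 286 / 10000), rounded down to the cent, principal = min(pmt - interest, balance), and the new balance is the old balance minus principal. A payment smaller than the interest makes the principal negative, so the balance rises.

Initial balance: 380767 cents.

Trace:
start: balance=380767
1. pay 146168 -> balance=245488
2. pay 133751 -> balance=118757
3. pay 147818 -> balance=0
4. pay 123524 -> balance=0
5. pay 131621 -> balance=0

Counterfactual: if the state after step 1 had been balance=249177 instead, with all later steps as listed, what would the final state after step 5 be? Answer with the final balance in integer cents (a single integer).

state after step 1 := balance=249177
2. pay 133751 -> balance=122552
3. pay 147818 -> balance=0
4. pay 123524 -> balance=0
5. pay 131621 -> balance=0

0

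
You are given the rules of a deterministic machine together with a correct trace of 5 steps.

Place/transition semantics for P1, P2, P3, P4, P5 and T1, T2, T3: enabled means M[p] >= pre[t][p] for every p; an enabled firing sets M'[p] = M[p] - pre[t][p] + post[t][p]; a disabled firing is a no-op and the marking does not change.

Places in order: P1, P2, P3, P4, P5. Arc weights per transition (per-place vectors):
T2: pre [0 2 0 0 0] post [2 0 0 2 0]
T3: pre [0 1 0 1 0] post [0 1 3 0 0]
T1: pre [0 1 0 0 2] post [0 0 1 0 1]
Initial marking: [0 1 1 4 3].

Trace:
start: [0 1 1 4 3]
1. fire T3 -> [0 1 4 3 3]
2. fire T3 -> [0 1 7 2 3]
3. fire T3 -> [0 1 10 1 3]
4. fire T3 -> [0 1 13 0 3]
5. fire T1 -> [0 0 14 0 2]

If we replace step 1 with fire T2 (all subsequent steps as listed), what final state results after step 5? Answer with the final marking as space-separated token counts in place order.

0 0 11 1 2

(re-executing from step 1 with the substitution; state before step 1: [0 1 1 4 3])
1. fire T2 -> [0 1 1 4 3]
2. fire T3 -> [0 1 4 3 3]
3. fire T3 -> [0 1 7 2 3]
4. fire T3 -> [0 1 10 1 3]
5. fire T1 -> [0 0 11 1 2]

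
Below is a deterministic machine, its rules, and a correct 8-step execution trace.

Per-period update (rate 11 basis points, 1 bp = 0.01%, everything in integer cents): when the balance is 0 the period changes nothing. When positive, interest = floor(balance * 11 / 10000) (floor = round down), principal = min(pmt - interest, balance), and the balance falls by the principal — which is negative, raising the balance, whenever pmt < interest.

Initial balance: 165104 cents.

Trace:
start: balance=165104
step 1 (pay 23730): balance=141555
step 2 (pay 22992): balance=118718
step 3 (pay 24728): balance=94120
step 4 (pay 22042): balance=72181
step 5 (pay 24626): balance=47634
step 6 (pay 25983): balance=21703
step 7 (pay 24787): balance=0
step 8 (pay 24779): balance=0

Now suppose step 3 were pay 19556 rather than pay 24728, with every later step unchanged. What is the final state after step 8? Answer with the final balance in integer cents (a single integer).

(re-executing from step 3 with the substitution; state before step 3: balance=118718)
step 3 (pay 19556): balance=99292
step 4 (pay 22042): balance=77359
step 5 (pay 24626): balance=52818
step 6 (pay 25983): balance=26893
step 7 (pay 24787): balance=2135
step 8 (pay 24779): balance=0

0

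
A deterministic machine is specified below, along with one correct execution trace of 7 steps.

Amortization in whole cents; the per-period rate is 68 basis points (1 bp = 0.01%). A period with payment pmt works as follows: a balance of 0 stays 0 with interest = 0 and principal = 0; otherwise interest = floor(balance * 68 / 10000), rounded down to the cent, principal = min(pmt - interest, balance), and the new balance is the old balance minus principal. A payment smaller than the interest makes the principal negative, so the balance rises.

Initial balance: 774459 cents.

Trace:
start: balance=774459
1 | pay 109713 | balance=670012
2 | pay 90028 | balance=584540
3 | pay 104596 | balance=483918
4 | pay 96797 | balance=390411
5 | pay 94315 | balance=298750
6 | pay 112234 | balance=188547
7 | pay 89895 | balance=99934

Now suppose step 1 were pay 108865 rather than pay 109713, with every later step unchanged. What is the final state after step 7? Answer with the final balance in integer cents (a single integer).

100817

(re-executing from step 1 with the substitution; state before step 1: balance=774459)
1 | pay 108865 | balance=670860
2 | pay 90028 | balance=585393
3 | pay 104596 | balance=484777
4 | pay 96797 | balance=391276
5 | pay 94315 | balance=299621
6 | pay 112234 | balance=189424
7 | pay 89895 | balance=100817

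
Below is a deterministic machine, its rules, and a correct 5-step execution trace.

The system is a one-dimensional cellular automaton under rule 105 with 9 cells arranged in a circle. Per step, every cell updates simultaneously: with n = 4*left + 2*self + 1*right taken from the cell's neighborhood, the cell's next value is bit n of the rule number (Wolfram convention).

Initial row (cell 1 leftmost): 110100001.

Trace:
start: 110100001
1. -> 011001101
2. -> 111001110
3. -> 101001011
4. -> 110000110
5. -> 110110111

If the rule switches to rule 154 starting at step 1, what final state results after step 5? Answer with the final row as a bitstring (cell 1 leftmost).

(re-executing steps 1..5 under rule 154; state before step 1: 110100001)
1. -> 100010011
2. -> 010101111
3. -> 000001110
4. -> 000011101
5. -> 100111000

100111000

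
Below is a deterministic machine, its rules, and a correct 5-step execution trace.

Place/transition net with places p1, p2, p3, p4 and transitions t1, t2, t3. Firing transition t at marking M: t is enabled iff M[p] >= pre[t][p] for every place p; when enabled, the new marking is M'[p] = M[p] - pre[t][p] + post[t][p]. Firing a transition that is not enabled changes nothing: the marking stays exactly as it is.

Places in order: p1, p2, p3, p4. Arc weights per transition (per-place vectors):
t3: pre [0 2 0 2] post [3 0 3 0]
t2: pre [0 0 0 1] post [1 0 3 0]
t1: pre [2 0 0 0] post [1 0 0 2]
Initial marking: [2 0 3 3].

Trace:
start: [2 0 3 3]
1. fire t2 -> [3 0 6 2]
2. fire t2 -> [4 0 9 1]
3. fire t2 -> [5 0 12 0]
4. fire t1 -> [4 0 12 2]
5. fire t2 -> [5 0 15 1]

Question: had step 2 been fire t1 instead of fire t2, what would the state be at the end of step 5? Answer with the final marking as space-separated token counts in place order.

(re-executing from step 2 with the substitution; state before step 2: [3 0 6 2])
2. fire t1 -> [2 0 6 4]
3. fire t2 -> [3 0 9 3]
4. fire t1 -> [2 0 9 5]
5. fire t2 -> [3 0 12 4]

3 0 12 4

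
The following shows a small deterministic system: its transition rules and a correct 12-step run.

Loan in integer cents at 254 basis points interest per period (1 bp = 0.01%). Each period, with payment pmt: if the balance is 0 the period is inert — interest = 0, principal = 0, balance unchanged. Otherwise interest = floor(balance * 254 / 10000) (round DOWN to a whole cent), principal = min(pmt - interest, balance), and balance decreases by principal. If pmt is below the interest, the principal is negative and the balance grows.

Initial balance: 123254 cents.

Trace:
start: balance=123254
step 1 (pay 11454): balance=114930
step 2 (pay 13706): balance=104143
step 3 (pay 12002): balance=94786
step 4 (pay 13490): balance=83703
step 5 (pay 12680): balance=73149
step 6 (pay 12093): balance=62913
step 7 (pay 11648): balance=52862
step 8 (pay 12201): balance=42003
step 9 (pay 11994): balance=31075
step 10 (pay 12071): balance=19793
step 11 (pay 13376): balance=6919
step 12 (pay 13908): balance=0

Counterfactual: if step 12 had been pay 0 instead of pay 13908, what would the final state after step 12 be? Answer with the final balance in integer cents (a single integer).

(re-executing from step 12 with the substitution; state before step 12: balance=6919)
step 12 (pay 0): balance=7094

7094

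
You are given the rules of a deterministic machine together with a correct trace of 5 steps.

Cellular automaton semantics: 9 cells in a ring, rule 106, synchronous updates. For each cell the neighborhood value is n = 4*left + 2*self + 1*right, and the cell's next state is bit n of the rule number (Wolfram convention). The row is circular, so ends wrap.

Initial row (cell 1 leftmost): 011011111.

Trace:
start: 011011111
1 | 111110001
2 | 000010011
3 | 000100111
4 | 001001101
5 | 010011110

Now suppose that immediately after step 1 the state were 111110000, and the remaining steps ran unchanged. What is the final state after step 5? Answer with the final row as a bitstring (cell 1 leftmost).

state after step 1 := 111110000
2 | 100010001
3 | 100100011
4 | 101000110
5 | 010001111

010001111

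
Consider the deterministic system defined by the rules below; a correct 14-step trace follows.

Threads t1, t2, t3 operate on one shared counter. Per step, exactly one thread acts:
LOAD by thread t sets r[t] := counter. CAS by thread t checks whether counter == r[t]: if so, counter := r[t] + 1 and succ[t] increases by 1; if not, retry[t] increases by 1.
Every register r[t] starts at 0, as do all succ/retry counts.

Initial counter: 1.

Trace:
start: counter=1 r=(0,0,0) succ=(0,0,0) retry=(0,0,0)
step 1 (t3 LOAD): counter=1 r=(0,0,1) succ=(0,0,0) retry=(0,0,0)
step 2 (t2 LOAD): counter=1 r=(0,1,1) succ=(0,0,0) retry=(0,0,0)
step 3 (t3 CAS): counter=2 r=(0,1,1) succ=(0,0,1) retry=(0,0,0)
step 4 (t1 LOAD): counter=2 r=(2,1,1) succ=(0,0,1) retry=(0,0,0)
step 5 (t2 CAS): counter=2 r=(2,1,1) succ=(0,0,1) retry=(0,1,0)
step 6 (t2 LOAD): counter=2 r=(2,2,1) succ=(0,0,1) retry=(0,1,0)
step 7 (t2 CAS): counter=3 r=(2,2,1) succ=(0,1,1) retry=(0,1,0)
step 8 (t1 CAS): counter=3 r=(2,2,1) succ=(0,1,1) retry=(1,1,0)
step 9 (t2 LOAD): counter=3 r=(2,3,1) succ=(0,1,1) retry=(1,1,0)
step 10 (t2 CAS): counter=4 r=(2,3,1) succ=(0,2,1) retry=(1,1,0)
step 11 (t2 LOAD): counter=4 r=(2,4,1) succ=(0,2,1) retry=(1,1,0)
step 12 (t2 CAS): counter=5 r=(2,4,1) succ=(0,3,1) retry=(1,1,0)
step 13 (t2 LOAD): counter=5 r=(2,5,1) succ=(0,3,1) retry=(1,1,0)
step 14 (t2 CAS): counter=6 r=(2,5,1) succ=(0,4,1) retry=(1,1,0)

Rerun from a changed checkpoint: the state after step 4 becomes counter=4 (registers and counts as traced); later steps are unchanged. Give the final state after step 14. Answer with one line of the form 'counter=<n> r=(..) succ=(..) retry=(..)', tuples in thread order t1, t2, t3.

counter=8 r=(2,7,1) succ=(0,4,1) retry=(1,1,0)

state after step 4 := counter=4 r=(2,1,1) succ=(0,0,1) retry=(0,0,0)
step 5 (t2 CAS): counter=4 r=(2,1,1) succ=(0,0,1) retry=(0,1,0)
step 6 (t2 LOAD): counter=4 r=(2,4,1) succ=(0,0,1) retry=(0,1,0)
step 7 (t2 CAS): counter=5 r=(2,4,1) succ=(0,1,1) retry=(0,1,0)
step 8 (t1 CAS): counter=5 r=(2,4,1) succ=(0,1,1) retry=(1,1,0)
step 9 (t2 LOAD): counter=5 r=(2,5,1) succ=(0,1,1) retry=(1,1,0)
step 10 (t2 CAS): counter=6 r=(2,5,1) succ=(0,2,1) retry=(1,1,0)
step 11 (t2 LOAD): counter=6 r=(2,6,1) succ=(0,2,1) retry=(1,1,0)
step 12 (t2 CAS): counter=7 r=(2,6,1) succ=(0,3,1) retry=(1,1,0)
step 13 (t2 LOAD): counter=7 r=(2,7,1) succ=(0,3,1) retry=(1,1,0)
step 14 (t2 CAS): counter=8 r=(2,7,1) succ=(0,4,1) retry=(1,1,0)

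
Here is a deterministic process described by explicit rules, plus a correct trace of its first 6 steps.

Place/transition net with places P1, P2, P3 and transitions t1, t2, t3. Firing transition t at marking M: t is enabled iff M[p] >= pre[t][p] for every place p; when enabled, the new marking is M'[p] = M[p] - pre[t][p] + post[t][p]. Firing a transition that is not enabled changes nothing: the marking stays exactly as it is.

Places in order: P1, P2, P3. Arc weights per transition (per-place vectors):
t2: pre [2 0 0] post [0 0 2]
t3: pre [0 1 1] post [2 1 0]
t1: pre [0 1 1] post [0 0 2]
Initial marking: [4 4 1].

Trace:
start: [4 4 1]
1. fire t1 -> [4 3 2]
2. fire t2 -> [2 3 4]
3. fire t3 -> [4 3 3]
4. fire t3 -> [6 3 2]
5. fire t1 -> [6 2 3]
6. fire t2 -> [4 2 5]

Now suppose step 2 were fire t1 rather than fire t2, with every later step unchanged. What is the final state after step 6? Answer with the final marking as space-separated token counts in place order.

6 1 4

(re-executing from step 2 with the substitution; state before step 2: [4 3 2])
2. fire t1 -> [4 2 3]
3. fire t3 -> [6 2 2]
4. fire t3 -> [8 2 1]
5. fire t1 -> [8 1 2]
6. fire t2 -> [6 1 4]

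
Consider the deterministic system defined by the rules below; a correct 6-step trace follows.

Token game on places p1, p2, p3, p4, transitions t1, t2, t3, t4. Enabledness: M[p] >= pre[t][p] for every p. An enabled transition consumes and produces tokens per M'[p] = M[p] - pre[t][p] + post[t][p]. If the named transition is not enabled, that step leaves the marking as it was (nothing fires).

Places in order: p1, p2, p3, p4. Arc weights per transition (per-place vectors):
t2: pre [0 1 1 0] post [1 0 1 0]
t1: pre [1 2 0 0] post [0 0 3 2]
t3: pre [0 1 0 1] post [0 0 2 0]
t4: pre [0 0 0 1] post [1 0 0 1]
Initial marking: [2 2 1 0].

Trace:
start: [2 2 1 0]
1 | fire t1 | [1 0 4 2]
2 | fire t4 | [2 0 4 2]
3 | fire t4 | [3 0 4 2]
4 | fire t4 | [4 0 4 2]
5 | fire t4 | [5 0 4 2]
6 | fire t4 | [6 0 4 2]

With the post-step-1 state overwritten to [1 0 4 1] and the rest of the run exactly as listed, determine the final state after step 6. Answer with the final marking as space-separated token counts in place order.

6 0 4 1

state after step 1 := [1 0 4 1]
2 | fire t4 | [2 0 4 1]
3 | fire t4 | [3 0 4 1]
4 | fire t4 | [4 0 4 1]
5 | fire t4 | [5 0 4 1]
6 | fire t4 | [6 0 4 1]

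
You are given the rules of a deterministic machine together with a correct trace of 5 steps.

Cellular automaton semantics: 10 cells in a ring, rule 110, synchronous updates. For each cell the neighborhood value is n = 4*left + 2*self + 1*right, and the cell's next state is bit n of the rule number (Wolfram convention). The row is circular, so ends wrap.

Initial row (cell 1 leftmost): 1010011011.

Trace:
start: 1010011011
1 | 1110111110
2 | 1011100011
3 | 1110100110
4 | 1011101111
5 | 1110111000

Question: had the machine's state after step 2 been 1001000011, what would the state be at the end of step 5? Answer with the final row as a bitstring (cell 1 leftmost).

0001011000

state after step 2 := 1001000011
3 | 1011000110
4 | 1111001111
5 | 0001011000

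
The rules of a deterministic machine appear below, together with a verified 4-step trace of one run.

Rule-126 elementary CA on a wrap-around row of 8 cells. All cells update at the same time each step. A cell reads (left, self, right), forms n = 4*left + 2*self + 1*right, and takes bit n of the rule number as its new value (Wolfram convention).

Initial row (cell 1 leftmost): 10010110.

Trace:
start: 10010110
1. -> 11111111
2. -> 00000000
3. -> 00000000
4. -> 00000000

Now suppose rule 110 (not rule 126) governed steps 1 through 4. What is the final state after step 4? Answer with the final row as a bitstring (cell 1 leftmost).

(re-executing steps 1..4 under rule 110; state before step 1: 10010110)
1. -> 10111111
2. -> 11100000
3. -> 10100001
4. -> 11100011

11100011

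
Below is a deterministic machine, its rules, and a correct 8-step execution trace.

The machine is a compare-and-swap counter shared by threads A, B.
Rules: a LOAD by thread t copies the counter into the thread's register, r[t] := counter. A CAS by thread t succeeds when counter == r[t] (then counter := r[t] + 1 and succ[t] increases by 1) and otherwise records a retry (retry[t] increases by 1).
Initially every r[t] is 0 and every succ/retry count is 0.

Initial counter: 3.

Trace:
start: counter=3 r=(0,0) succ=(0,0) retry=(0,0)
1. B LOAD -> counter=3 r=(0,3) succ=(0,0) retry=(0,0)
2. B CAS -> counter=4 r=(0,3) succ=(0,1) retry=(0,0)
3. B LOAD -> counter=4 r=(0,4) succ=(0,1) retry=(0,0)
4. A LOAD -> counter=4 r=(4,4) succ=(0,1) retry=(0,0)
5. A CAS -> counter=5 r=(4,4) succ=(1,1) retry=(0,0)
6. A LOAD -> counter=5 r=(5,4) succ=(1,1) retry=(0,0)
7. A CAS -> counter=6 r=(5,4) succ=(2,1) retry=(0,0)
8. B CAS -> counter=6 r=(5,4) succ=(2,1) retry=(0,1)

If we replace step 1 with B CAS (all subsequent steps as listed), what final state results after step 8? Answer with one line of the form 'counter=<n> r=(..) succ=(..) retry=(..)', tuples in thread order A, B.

(re-executing from step 1 with the substitution; state before step 1: counter=3 r=(0,0) succ=(0,0) retry=(0,0))
1. B CAS -> counter=3 r=(0,0) succ=(0,0) retry=(0,1)
2. B CAS -> counter=3 r=(0,0) succ=(0,0) retry=(0,2)
3. B LOAD -> counter=3 r=(0,3) succ=(0,0) retry=(0,2)
4. A LOAD -> counter=3 r=(3,3) succ=(0,0) retry=(0,2)
5. A CAS -> counter=4 r=(3,3) succ=(1,0) retry=(0,2)
6. A LOAD -> counter=4 r=(4,3) succ=(1,0) retry=(0,2)
7. A CAS -> counter=5 r=(4,3) succ=(2,0) retry=(0,2)
8. B CAS -> counter=5 r=(4,3) succ=(2,0) retry=(0,3)

counter=5 r=(4,3) succ=(2,0) retry=(0,3)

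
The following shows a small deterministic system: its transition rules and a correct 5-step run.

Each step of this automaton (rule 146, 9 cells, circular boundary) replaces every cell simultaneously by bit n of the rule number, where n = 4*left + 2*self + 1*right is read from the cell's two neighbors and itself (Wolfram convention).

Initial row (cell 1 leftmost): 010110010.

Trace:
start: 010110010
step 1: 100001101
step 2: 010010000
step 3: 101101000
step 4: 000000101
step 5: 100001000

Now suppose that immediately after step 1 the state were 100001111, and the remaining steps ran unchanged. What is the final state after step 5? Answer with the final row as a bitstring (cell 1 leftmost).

001100000

state after step 1 := 100001111
step 2: 010010111
step 3: 001100010
step 4: 010010101
step 5: 001100000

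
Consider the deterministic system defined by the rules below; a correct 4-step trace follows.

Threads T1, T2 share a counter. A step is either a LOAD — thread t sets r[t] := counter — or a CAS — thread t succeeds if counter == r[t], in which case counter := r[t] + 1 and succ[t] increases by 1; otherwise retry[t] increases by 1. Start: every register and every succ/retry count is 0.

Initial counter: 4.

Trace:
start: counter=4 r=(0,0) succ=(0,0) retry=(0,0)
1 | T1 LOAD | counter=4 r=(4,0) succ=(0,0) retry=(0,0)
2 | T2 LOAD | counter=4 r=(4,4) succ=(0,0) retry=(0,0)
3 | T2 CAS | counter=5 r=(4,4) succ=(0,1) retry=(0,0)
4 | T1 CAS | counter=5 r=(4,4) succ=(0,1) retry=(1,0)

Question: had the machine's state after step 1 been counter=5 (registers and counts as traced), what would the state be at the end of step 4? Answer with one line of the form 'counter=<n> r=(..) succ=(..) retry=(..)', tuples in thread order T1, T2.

state after step 1 := counter=5 r=(4,0) succ=(0,0) retry=(0,0)
2 | T2 LOAD | counter=5 r=(4,5) succ=(0,0) retry=(0,0)
3 | T2 CAS | counter=6 r=(4,5) succ=(0,1) retry=(0,0)
4 | T1 CAS | counter=6 r=(4,5) succ=(0,1) retry=(1,0)

counter=6 r=(4,5) succ=(0,1) retry=(1,0)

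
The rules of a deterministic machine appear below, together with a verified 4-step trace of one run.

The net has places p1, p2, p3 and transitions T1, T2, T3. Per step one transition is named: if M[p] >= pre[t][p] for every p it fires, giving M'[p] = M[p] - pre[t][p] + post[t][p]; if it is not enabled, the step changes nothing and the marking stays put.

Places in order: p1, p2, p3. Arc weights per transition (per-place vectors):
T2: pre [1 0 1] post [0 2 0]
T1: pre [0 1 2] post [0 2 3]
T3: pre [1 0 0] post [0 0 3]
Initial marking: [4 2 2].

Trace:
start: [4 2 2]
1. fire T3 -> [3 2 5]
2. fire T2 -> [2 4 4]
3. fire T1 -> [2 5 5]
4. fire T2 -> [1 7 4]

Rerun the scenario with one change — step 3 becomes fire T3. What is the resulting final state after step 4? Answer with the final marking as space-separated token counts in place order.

(re-executing from step 3 with the substitution; state before step 3: [2 4 4])
3. fire T3 -> [1 4 7]
4. fire T2 -> [0 6 6]

0 6 6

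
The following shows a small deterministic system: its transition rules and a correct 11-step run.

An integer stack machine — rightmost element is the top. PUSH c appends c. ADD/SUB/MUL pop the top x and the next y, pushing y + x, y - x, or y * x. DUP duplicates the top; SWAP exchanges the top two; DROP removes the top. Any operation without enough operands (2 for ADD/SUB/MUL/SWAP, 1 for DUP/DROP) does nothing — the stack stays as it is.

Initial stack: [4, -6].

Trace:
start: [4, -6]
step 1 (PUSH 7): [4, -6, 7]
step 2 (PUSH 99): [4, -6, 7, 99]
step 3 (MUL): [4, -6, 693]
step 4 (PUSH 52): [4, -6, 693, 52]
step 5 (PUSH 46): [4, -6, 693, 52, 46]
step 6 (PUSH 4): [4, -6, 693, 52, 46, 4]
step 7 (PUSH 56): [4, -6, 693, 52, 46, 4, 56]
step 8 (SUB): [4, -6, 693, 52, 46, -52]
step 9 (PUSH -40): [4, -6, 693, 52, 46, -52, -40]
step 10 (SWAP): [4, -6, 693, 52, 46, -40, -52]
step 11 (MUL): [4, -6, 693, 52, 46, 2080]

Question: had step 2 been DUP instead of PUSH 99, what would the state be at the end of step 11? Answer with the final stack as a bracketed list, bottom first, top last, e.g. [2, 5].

(re-executing from step 2 with the substitution; state before step 2: [4, -6, 7])
step 2 (DUP): [4, -6, 7, 7]
step 3 (MUL): [4, -6, 49]
step 4 (PUSH 52): [4, -6, 49, 52]
step 5 (PUSH 46): [4, -6, 49, 52, 46]
step 6 (PUSH 4): [4, -6, 49, 52, 46, 4]
step 7 (PUSH 56): [4, -6, 49, 52, 46, 4, 56]
step 8 (SUB): [4, -6, 49, 52, 46, -52]
step 9 (PUSH -40): [4, -6, 49, 52, 46, -52, -40]
step 10 (SWAP): [4, -6, 49, 52, 46, -40, -52]
step 11 (MUL): [4, -6, 49, 52, 46, 2080]

[4, -6, 49, 52, 46, 2080]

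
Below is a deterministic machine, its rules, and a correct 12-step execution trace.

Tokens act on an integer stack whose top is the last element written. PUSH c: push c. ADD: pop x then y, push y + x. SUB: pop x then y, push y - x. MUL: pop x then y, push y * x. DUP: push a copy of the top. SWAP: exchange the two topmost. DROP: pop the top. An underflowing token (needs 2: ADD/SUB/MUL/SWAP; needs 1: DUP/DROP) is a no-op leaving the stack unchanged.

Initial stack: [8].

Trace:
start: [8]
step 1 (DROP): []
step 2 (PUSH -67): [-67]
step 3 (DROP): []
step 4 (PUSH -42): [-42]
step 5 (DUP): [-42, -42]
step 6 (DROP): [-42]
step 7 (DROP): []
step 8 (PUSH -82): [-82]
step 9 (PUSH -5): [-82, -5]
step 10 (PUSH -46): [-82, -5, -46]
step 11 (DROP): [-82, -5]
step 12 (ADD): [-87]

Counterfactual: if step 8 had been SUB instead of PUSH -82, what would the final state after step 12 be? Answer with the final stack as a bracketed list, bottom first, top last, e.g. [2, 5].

(re-executing from step 8 with the substitution; state before step 8: [])
step 8 (SUB): []
step 9 (PUSH -5): [-5]
step 10 (PUSH -46): [-5, -46]
step 11 (DROP): [-5]
step 12 (ADD): [-5]

[-5]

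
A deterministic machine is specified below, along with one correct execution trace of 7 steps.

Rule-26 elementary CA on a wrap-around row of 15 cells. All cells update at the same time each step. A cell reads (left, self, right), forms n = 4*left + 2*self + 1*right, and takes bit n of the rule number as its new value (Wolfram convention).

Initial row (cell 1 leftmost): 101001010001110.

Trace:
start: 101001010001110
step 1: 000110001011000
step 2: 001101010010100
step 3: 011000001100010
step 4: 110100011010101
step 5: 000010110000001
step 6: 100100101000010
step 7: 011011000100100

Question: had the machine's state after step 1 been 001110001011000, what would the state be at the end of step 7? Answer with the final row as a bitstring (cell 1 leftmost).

state after step 1 := 001110001011000
step 2: 011001010010100
step 3: 110110001100010
step 4: 100101011010100
step 5: 011000010000011
step 6: 010100101000110
step 7: 100011000101101

100011000101101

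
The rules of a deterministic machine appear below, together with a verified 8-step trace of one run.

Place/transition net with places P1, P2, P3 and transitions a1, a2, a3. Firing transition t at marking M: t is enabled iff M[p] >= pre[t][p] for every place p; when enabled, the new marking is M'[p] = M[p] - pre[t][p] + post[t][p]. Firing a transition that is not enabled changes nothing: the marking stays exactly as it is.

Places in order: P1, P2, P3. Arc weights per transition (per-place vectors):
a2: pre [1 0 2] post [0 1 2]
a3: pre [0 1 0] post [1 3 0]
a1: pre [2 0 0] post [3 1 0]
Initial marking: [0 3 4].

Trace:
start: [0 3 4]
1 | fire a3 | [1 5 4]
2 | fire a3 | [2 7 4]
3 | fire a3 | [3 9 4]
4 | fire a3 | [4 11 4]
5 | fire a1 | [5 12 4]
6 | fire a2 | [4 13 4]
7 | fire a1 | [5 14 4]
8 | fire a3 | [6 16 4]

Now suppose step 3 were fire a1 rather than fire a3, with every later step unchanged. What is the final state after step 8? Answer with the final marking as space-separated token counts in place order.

(re-executing from step 3 with the substitution; state before step 3: [2 7 4])
3 | fire a1 | [3 8 4]
4 | fire a3 | [4 10 4]
5 | fire a1 | [5 11 4]
6 | fire a2 | [4 12 4]
7 | fire a1 | [5 13 4]
8 | fire a3 | [6 15 4]

6 15 4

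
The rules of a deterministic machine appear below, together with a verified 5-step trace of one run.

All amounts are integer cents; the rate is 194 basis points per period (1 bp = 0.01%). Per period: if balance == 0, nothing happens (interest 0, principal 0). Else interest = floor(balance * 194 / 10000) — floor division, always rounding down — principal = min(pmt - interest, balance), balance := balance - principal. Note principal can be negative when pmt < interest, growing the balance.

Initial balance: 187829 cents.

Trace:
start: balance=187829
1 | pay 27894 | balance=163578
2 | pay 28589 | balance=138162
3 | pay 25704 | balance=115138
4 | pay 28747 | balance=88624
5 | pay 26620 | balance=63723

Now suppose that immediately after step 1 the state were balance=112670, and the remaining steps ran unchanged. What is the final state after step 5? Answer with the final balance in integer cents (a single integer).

state after step 1 := balance=112670
2 | pay 28589 | balance=86266
3 | pay 25704 | balance=62235
4 | pay 28747 | balance=34695
5 | pay 26620 | balance=8748

8748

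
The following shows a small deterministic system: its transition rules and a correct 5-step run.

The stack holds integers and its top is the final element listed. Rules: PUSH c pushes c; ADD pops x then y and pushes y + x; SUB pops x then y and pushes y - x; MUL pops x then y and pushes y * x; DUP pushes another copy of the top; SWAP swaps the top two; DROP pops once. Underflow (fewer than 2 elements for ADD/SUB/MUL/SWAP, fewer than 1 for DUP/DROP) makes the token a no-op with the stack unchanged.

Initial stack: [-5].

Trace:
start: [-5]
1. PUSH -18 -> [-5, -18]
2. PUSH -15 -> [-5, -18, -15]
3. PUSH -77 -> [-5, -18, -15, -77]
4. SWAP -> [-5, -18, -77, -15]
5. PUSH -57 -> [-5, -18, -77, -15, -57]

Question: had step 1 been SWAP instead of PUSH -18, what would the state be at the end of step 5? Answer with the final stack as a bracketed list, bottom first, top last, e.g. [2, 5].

(re-executing from step 1 with the substitution; state before step 1: [-5])
1. SWAP -> [-5]
2. PUSH -15 -> [-5, -15]
3. PUSH -77 -> [-5, -15, -77]
4. SWAP -> [-5, -77, -15]
5. PUSH -57 -> [-5, -77, -15, -57]

[-5, -77, -15, -57]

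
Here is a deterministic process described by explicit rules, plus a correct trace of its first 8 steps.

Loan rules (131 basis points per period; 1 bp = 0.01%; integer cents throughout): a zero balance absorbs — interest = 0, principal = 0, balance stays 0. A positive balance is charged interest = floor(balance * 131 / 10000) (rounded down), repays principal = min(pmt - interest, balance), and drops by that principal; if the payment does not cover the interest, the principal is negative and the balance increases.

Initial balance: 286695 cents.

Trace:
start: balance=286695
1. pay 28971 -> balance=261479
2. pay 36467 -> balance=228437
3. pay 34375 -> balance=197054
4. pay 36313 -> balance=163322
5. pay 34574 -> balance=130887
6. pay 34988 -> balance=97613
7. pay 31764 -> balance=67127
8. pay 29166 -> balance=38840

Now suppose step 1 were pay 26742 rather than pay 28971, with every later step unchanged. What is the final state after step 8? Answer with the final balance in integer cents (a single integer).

(re-executing from step 1 with the substitution; state before step 1: balance=286695)
1. pay 26742 -> balance=263708
2. pay 36467 -> balance=230695
3. pay 34375 -> balance=199342
4. pay 36313 -> balance=165640
5. pay 34574 -> balance=133235
6. pay 34988 -> balance=99992
7. pay 31764 -> balance=69537
8. pay 29166 -> balance=41281

41281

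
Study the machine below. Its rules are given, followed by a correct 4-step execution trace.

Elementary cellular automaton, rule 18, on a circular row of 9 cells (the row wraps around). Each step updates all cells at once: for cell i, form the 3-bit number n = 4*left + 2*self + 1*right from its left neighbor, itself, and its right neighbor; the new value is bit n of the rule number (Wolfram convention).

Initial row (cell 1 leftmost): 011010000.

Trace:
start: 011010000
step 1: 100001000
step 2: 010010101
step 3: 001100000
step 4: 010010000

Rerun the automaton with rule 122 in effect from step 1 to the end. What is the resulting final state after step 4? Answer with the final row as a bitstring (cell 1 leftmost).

000001110

(re-executing steps 1..4 under rule 122; state before step 1: 011010000)
step 1: 111101000
step 2: 100110101
step 3: 111111011
step 4: 000001110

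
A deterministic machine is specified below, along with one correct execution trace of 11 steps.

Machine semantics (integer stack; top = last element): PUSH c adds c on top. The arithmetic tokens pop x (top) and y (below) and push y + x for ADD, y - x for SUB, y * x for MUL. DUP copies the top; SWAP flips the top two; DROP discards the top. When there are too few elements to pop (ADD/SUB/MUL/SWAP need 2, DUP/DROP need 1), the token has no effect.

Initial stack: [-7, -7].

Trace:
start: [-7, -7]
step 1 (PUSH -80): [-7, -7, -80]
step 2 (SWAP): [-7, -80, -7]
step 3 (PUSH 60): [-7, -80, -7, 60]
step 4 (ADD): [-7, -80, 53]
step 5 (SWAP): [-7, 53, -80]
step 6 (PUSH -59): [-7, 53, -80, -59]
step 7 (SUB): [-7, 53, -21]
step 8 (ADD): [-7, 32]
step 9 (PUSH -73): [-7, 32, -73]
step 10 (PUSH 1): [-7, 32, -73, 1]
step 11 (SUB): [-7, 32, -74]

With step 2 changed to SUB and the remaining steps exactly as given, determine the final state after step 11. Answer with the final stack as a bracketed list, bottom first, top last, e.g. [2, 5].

(re-executing from step 2 with the substitution; state before step 2: [-7, -7, -80])
step 2 (SUB): [-7, 73]
step 3 (PUSH 60): [-7, 73, 60]
step 4 (ADD): [-7, 133]
step 5 (SWAP): [133, -7]
step 6 (PUSH -59): [133, -7, -59]
step 7 (SUB): [133, 52]
step 8 (ADD): [185]
step 9 (PUSH -73): [185, -73]
step 10 (PUSH 1): [185, -73, 1]
step 11 (SUB): [185, -74]

[185, -74]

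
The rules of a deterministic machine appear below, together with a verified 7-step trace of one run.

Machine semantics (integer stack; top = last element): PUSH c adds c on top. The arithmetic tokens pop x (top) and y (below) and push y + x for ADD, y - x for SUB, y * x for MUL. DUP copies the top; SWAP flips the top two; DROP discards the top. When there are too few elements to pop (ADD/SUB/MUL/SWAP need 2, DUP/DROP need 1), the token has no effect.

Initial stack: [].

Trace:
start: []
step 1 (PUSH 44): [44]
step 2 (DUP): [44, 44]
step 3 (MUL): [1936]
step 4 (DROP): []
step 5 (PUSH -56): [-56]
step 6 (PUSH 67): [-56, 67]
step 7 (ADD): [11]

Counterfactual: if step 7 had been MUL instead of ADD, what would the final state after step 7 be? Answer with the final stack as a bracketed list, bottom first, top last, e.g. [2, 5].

(re-executing from step 7 with the substitution; state before step 7: [-56, 67])
step 7 (MUL): [-3752]

[-3752]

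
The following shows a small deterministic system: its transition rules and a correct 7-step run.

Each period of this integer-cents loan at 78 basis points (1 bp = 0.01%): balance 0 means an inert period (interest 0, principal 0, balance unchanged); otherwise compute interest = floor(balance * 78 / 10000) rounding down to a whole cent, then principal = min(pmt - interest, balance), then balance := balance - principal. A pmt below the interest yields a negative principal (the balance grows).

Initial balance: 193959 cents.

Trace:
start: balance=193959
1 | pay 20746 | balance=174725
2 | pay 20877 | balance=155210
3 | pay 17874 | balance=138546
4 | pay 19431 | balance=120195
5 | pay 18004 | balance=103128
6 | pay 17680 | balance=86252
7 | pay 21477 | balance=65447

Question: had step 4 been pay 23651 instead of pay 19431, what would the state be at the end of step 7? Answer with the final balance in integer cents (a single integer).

(re-executing from step 4 with the substitution; state before step 4: balance=138546)
4 | pay 23651 | balance=115975
5 | pay 18004 | balance=98875
6 | pay 17680 | balance=81966
7 | pay 21477 | balance=61128

61128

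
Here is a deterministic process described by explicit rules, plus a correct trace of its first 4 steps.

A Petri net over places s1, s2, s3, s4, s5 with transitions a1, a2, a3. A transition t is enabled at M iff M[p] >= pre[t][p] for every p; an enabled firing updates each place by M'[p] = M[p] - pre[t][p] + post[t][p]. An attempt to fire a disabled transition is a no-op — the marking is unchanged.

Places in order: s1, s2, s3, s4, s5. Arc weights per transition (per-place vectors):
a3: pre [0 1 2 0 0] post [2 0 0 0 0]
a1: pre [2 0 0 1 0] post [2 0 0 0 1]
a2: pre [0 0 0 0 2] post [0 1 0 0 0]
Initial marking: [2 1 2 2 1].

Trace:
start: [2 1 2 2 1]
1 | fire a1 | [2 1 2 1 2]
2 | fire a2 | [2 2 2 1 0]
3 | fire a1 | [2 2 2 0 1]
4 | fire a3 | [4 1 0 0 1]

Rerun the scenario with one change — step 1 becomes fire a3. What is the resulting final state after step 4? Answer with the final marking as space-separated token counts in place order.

(re-executing from step 1 with the substitution; state before step 1: [2 1 2 2 1])
1 | fire a3 | [4 0 0 2 1]
2 | fire a2 | [4 0 0 2 1]
3 | fire a1 | [4 0 0 1 2]
4 | fire a3 | [4 0 0 1 2]

4 0 0 1 2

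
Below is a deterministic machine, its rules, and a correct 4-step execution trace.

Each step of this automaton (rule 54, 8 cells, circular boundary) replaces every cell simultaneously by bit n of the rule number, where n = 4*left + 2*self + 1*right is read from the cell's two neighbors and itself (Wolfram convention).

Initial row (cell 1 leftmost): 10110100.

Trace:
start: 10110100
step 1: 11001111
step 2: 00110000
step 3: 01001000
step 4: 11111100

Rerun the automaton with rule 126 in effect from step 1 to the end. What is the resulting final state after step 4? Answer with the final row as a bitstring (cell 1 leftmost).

00000000

(re-executing steps 1..4 under rule 126; state before step 1: 10110100)
step 1: 11111111
step 2: 00000000
step 3: 00000000
step 4: 00000000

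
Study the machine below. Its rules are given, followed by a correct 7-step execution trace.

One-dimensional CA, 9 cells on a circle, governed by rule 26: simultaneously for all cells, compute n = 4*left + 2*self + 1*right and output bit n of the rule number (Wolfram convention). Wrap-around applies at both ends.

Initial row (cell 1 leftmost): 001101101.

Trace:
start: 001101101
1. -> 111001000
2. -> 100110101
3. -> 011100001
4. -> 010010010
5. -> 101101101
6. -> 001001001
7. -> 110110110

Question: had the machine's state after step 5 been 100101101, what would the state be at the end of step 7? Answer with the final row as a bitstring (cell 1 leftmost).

010110110

state after step 5 := 100101101
6. -> 011001001
7. -> 010110110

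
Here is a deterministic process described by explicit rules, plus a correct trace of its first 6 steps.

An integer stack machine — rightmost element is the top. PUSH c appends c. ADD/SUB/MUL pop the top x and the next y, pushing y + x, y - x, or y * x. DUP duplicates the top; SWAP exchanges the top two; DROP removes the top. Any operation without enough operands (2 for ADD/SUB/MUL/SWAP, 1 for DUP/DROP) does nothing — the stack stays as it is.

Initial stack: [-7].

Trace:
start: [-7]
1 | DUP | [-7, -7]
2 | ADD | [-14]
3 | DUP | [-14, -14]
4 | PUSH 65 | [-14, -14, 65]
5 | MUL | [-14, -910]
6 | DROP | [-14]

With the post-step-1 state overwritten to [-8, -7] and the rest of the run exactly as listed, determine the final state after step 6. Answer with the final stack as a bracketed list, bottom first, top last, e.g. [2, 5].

state after step 1 := [-8, -7]
2 | ADD | [-15]
3 | DUP | [-15, -15]
4 | PUSH 65 | [-15, -15, 65]
5 | MUL | [-15, -975]
6 | DROP | [-15]

[-15]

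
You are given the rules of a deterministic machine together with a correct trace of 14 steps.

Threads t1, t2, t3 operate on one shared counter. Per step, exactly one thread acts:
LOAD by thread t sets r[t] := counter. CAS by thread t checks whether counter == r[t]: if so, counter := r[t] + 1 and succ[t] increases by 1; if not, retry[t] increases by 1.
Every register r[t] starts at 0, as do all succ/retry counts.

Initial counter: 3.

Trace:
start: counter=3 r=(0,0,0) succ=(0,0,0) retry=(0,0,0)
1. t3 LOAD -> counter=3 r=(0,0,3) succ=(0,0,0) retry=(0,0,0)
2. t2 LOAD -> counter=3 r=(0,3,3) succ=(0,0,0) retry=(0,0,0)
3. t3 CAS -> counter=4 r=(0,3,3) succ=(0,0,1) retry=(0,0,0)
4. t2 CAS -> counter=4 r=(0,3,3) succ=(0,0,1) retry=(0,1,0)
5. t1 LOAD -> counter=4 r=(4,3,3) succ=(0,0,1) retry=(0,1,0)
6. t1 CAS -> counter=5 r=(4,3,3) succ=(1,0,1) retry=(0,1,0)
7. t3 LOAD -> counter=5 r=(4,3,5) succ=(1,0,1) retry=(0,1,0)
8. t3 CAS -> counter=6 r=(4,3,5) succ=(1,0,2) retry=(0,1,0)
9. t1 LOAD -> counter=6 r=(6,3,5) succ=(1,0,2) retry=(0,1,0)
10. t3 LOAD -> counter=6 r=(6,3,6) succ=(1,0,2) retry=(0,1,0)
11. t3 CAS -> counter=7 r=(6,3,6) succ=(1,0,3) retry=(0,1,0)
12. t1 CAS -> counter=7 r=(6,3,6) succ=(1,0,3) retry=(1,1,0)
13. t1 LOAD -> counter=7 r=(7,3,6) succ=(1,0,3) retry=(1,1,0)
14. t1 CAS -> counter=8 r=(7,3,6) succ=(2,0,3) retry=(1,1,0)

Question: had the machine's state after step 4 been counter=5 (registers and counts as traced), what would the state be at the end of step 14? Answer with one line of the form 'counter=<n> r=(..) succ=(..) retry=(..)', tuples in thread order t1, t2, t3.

state after step 4 := counter=5 r=(0,3,3) succ=(0,0,1) retry=(0,1,0)
5. t1 LOAD -> counter=5 r=(5,3,3) succ=(0,0,1) retry=(0,1,0)
6. t1 CAS -> counter=6 r=(5,3,3) succ=(1,0,1) retry=(0,1,0)
7. t3 LOAD -> counter=6 r=(5,3,6) succ=(1,0,1) retry=(0,1,0)
8. t3 CAS -> counter=7 r=(5,3,6) succ=(1,0,2) retry=(0,1,0)
9. t1 LOAD -> counter=7 r=(7,3,6) succ=(1,0,2) retry=(0,1,0)
10. t3 LOAD -> counter=7 r=(7,3,7) succ=(1,0,2) retry=(0,1,0)
11. t3 CAS -> counter=8 r=(7,3,7) succ=(1,0,3) retry=(0,1,0)
12. t1 CAS -> counter=8 r=(7,3,7) succ=(1,0,3) retry=(1,1,0)
13. t1 LOAD -> counter=8 r=(8,3,7) succ=(1,0,3) retry=(1,1,0)
14. t1 CAS -> counter=9 r=(8,3,7) succ=(2,0,3) retry=(1,1,0)

counter=9 r=(8,3,7) succ=(2,0,3) retry=(1,1,0)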